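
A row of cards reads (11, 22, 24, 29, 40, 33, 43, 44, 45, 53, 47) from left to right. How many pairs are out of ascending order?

Inversions: 2

For each element, count later entries that are smaller:
11 → none → 0
22 → none → 0
24 → none → 0
29 → none → 0
40 → 33 → 1
33 → none → 0
43 → none → 0
44 → none → 0
45 → none → 0
53 → 47 → 1
47 → none → 0
Sum: 0 + 0 + 0 + 0 + 1 + 0 + 0 + 0 + 0 + 1 + 0 = 2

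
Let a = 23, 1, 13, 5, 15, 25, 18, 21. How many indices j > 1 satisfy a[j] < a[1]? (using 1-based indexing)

The element at index 1 is 23.
Elements after it: 1, 13, 5, 15, 25, 18, 21
Those smaller than 23: 1, 13, 5, 15, 18, 21

6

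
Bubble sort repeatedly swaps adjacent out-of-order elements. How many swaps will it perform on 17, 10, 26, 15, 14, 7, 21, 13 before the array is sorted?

There are 17 swaps.

Each adjacent swap fixes exactly one inversion, so the minimum swap count equals the number of inversions.
Count inversions — for each element, later elements that are smaller:
17: 10, 15, 14, 7, 13 → 5
10: 7 → 1
26: 15, 14, 7, 21, 13 → 5
15: 14, 7, 13 → 3
14: 7, 13 → 2
7: none → 0
21: 13 → 1
13: none → 0
Total inversions: 5 + 1 + 5 + 3 + 2 + 0 + 1 + 0 = 17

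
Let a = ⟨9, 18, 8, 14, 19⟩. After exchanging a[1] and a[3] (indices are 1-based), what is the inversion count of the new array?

Positions 1 and 3 hold 9 and 8; after swapping, the array is [8, 18, 9, 14, 19].
For each element, count later entries that are smaller:
8: 0
18: 2
9: 0
14: 0
19: 0
Sum: 0 + 2 + 0 + 0 + 0 = 2

There are 2 inversions.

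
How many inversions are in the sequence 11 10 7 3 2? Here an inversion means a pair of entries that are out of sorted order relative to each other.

10 out-of-order pairs

Sweep left to right; for each value list the smaller values that follow it:
11 → 10, 7, 3, 2 → 4
10 → 7, 3, 2 → 3
7 → 3, 2 → 2
3 → 2 → 1
2 → none → 0
Sum: 4 + 3 + 2 + 1 + 0 = 10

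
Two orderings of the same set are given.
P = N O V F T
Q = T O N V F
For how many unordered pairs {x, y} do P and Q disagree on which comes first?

Assign each item its position (1..5) in the first ordering, then rewrite the second ordering as that position sequence:
positions: N→1, O→2, V→3, F→4, T→5
second ordering as positions: [5, 2, 1, 3, 4]
Discordant pairs = inversions in this position sequence.
5: 2, 1, 3, 4 → 4
2: 1 → 1
1: 0
3: 0
4: 0
Total: 4 + 1 + 0 + 0 + 0 = 5

5 disagreeing pairs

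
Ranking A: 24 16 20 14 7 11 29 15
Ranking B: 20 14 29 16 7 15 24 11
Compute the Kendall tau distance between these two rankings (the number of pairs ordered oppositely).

12

Assign each item its position (1..8) in the first ordering, then rewrite the second ordering as that position sequence:
positions: 24→1, 16→2, 20→3, 14→4, 7→5, 11→6, 29→7, 15→8
second ordering as positions: [3, 4, 7, 2, 5, 8, 1, 6]
Discordant pairs = inversions in this position sequence.
3: 2, 1 → 2
4: 2, 1 → 2
7: 2, 5, 1, 6 → 4
2: 1 → 1
5: 1 → 1
8: 1, 6 → 2
1: 0
6: 0
Total: 2 + 2 + 4 + 1 + 1 + 2 + 0 + 0 = 12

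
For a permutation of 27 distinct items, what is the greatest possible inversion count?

There are 351 inversions.

The maximum occurs when the array is in strictly decreasing order: every one of the C(27, 2) pairs is inverted.
C(27, 2) = 27·26/2 = 351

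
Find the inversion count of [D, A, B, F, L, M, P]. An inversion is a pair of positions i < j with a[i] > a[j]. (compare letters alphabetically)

2

Count, for each position, how many later elements it exceeds:
D → A, B → 2
A → none → 0
B → none → 0
F → none → 0
L → none → 0
M → none → 0
P → none → 0
Sum: 2 + 0 + 0 + 0 + 0 + 0 + 0 = 2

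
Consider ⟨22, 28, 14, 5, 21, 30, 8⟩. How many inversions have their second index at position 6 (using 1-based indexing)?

0

The element at index 6 is 30.
Elements before it: 22, 28, 14, 5, 21
None of them are larger than 30.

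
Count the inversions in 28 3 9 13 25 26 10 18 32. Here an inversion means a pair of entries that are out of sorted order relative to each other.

Sweep left to right; for each value list the smaller values that follow it:
28 → 3, 9, 13, 25, 26, 10, 18 → 7
3 → none → 0
9 → none → 0
13 → 10 → 1
25 → 10, 18 → 2
26 → 10, 18 → 2
10 → none → 0
18 → none → 0
32 → none → 0
Sum: 7 + 0 + 0 + 1 + 2 + 2 + 0 + 0 + 0 = 12

12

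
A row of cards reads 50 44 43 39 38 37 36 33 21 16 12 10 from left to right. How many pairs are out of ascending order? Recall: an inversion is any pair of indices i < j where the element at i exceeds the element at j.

For each element, count later entries that are smaller:
50 → 44, 43, 39, 38, 37, 36, 33, 21, 16, 12, 10 → 11
44 → 43, 39, 38, 37, 36, 33, 21, 16, 12, 10 → 10
43 → 39, 38, 37, 36, 33, 21, 16, 12, 10 → 9
39 → 38, 37, 36, 33, 21, 16, 12, 10 → 8
38 → 37, 36, 33, 21, 16, 12, 10 → 7
37 → 36, 33, 21, 16, 12, 10 → 6
36 → 33, 21, 16, 12, 10 → 5
33 → 21, 16, 12, 10 → 4
21 → 16, 12, 10 → 3
16 → 12, 10 → 2
12 → 10 → 1
10 → none → 0
Sum: 11 + 10 + 9 + 8 + 7 + 6 + 5 + 4 + 3 + 2 + 1 + 0 = 66

66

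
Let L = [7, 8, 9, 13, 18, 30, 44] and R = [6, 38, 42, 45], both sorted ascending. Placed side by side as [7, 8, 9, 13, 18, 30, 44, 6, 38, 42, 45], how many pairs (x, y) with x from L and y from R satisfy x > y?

9

For each element r of the right run, count left-run elements greater than r:
r = 6: 7, 8, 9, 13, 18, 30, 44 → 7
r = 38: 44 → 1
r = 42: 44 → 1
r = 45: none → 0
Cross-inversions: 7 + 1 + 1 + 0 = 9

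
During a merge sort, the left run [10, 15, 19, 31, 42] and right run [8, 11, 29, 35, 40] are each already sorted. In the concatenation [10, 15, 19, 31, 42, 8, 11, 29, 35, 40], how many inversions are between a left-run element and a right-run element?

13

Take each right-half value and tally the left-half values above it:
r = 8: 10, 15, 19, 31, 42 → 5
r = 11: 15, 19, 31, 42 → 4
r = 29: 31, 42 → 2
r = 35: 42 → 1
r = 40: 42 → 1
Cross-inversions: 5 + 4 + 2 + 1 + 1 = 13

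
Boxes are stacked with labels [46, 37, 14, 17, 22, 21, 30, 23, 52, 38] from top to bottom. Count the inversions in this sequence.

17 out-of-order pairs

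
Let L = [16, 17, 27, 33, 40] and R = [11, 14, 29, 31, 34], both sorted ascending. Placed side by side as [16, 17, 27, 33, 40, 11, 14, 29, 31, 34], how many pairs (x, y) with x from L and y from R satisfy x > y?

For each element r of the right run, count left-run elements greater than r:
r = 11: 16, 17, 27, 33, 40 → 5
r = 14: 16, 17, 27, 33, 40 → 5
r = 29: 33, 40 → 2
r = 31: 33, 40 → 2
r = 34: 40 → 1
Cross-inversions: 5 + 5 + 2 + 2 + 1 = 15

15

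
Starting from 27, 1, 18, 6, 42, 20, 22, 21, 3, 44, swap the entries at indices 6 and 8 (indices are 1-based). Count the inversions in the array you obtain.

Positions 6 and 8 hold 20 and 21; after swapping, the array is [27, 1, 18, 6, 42, 21, 22, 20, 3, 44].
Element-by-element contributions:
27 → 1, 18, 6, 21, 22, 20, 3 → 7
1 → none → 0
18 → 6, 3 → 2
6 → 3 → 1
42 → 21, 22, 20, 3 → 4
21 → 20, 3 → 2
22 → 20, 3 → 2
20 → 3 → 1
3 → none → 0
44 → none → 0
Sum: 7 + 0 + 2 + 1 + 4 + 2 + 2 + 1 + 0 + 0 = 19

19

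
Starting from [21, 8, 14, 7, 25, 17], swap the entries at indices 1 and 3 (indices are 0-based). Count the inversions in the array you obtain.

Positions 1 and 3 hold 8 and 7; after swapping, the array is [21, 7, 14, 8, 25, 17].
Sweep left to right; for each value list the smaller values that follow it:
21 → 7, 14, 8, 17 → 4
7 → none → 0
14 → 8 → 1
8 → none → 0
25 → 17 → 1
17 → none → 0
Sum: 4 + 0 + 1 + 0 + 1 + 0 = 6

Inversions: 6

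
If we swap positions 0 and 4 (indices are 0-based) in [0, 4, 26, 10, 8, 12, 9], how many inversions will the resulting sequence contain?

Positions 0 and 4 hold 0 and 8; after swapping, the array is [8, 4, 26, 10, 0, 12, 9].
Element-by-element contributions:
8 → 4, 0 → 2
4 → 0 → 1
26 → 10, 0, 12, 9 → 4
10 → 0, 9 → 2
0 → none → 0
12 → 9 → 1
9 → none → 0
Sum: 2 + 1 + 4 + 2 + 0 + 1 + 0 = 10

10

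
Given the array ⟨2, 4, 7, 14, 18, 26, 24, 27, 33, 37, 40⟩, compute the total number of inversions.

Element-by-element contributions:
2 → none → 0
4 → none → 0
7 → none → 0
14 → none → 0
18 → none → 0
26 → 24 → 1
24 → none → 0
27 → none → 0
33 → none → 0
37 → none → 0
40 → none → 0
Sum: 0 + 0 + 0 + 0 + 0 + 1 + 0 + 0 + 0 + 0 + 0 = 1

1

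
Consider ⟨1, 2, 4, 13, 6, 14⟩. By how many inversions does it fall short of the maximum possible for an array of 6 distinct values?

14

Maximum inversions for 6 distinct elements is C(6, 2) = 6·5/2 = 15.
Current inversions — for each element, count later smaller elements:
1: 0
2: 0
4: 0
13: 1
6: 0
14: 0
Current total: 0 + 0 + 0 + 1 + 0 + 0 = 1
Shortfall: 15 − 1 = 14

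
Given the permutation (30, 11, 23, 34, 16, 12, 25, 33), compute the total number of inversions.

Count, for each position, how many later elements it exceeds:
30: 5
11: 0
23: 2
34: 4
16: 1
12: 0
25: 0
33: 0
Sum: 5 + 0 + 2 + 4 + 1 + 0 + 0 + 0 = 12

12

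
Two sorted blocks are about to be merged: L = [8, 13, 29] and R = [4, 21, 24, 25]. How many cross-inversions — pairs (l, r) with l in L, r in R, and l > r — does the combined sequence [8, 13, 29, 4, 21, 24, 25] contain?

Take each right-half value and tally the left-half values above it:
r = 4: 8, 13, 29 → 3
r = 21: 29 → 1
r = 24: 29 → 1
r = 25: 29 → 1
Cross-inversions: 3 + 1 + 1 + 1 = 6

6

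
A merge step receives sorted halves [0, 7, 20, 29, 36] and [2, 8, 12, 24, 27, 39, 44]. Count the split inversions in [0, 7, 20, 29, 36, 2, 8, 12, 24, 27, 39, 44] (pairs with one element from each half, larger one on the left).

14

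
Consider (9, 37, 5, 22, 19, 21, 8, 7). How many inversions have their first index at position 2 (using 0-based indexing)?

The element at index 2 is 5.
Elements after it: 22, 19, 21, 8, 7
None of them are smaller than 5.

0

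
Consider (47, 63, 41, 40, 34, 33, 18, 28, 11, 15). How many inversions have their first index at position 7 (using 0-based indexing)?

2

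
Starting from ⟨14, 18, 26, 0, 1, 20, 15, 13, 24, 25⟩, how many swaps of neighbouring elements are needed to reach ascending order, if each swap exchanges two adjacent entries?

Adjacent swaps: 17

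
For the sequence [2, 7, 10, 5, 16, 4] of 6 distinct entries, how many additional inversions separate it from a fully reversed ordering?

9

Maximum inversions for 6 distinct elements is C(6, 2) = 6·5/2 = 15.
Current inversions — for each element, count later smaller elements:
2: 0
7: 2
10: 2
5: 1
16: 1
4: 0
Current total: 0 + 2 + 2 + 1 + 1 + 0 = 6
Shortfall: 15 − 6 = 9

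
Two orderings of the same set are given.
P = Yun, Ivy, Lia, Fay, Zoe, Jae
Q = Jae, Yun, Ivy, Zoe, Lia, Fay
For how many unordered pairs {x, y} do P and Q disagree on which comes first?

Assign each item its position (1..6) in the first ordering, then rewrite the second ordering as that position sequence:
positions: Yun→1, Ivy→2, Lia→3, Fay→4, Zoe→5, Jae→6
second ordering as positions: [6, 1, 2, 5, 3, 4]
Discordant pairs = inversions in this position sequence.
6: 1, 2, 5, 3, 4 → 5
1: 0
2: 0
5: 3, 4 → 2
3: 0
4: 0
Total: 5 + 0 + 0 + 2 + 0 + 0 = 7

7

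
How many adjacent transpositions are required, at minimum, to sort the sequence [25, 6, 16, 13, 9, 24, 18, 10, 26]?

15

The minimum number of adjacent swaps to sort an array equals its inversion count, since every such swap removes exactly one inversion.
Count inversions — for each element, later elements that are smaller:
25: 6, 16, 13, 9, 24, 18, 10 → 7
6: none → 0
16: 13, 9, 10 → 3
13: 9, 10 → 2
9: none → 0
24: 18, 10 → 2
18: 10 → 1
10: none → 0
26: none → 0
Total inversions: 7 + 0 + 3 + 2 + 0 + 2 + 1 + 0 + 0 = 15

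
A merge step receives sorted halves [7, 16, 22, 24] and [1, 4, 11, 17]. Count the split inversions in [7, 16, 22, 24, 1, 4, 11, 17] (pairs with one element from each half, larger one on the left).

13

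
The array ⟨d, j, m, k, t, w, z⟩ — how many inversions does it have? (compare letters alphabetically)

There is 1 inversion.

Listing every pair i<j with a[i]>a[j] (using 1-based positions):
(3,4): m > k
That's 1 pair.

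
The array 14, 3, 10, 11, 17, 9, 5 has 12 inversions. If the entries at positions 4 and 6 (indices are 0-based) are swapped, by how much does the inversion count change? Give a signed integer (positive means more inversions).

-3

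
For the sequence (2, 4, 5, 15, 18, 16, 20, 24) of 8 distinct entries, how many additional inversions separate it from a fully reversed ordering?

Maximum inversions for 8 distinct elements is C(8, 2) = 8·7/2 = 28.
Current inversions — for each element, count later smaller elements:
2: 0
4: 0
5: 0
15: 0
18: 1
16: 0
20: 0
24: 0
Current total: 0 + 0 + 0 + 0 + 1 + 0 + 0 + 0 = 1
Shortfall: 28 − 1 = 27

27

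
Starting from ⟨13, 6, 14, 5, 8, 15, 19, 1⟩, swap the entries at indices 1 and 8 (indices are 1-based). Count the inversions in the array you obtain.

6

Positions 1 and 8 hold 13 and 1; after swapping, the array is [1, 6, 14, 5, 8, 15, 19, 13].
Sweep left to right; for each value list the smaller values that follow it:
1 → none → 0
6 → 5 → 1
14 → 5, 8, 13 → 3
5 → none → 0
8 → none → 0
15 → 13 → 1
19 → 13 → 1
13 → none → 0
Sum: 0 + 1 + 3 + 0 + 0 + 1 + 1 + 0 = 6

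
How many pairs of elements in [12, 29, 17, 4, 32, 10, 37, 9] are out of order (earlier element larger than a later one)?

For each element, count later entries that are smaller:
12: 3
29: 4
17: 3
4: 0
32: 2
10: 1
37: 1
9: 0
Sum: 3 + 4 + 3 + 0 + 2 + 1 + 1 + 0 = 14

There are 14 inversions.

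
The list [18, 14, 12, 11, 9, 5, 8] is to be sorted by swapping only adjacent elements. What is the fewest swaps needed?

20

Minimum adjacent swaps = number of inversions (each swap of adjacent out-of-order elements removes one inversion and no swap can remove more).
Count inversions — for each element, later elements that are smaller:
18: 14, 12, 11, 9, 5, 8 → 6
14: 12, 11, 9, 5, 8 → 5
12: 11, 9, 5, 8 → 4
11: 9, 5, 8 → 3
9: 5, 8 → 2
5: none → 0
8: none → 0
Total inversions: 6 + 5 + 4 + 3 + 2 + 0 + 0 = 20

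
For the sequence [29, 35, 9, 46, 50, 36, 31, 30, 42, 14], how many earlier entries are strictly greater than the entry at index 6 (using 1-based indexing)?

The element at index 6 is 36.
Elements before it: 29, 35, 9, 46, 50
Those larger than 36: 46, 50

2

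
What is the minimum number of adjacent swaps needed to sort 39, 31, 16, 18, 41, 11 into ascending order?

10

Minimum adjacent swaps = number of inversions (each swap of adjacent out-of-order elements removes one inversion and no swap can remove more).
Count inversions — for each element, later elements that are smaller:
39: 31, 16, 18, 11 → 4
31: 16, 18, 11 → 3
16: 11 → 1
18: 11 → 1
41: 11 → 1
11: none → 0
Total inversions: 4 + 3 + 1 + 1 + 1 + 0 = 10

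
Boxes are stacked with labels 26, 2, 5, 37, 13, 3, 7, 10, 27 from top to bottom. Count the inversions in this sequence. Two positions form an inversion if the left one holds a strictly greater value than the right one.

For each element, count later entries that are smaller:
26 → 2, 5, 13, 3, 7, 10 → 6
2 → none → 0
5 → 3 → 1
37 → 13, 3, 7, 10, 27 → 5
13 → 3, 7, 10 → 3
3 → none → 0
7 → none → 0
10 → none → 0
27 → none → 0
Sum: 6 + 0 + 1 + 5 + 3 + 0 + 0 + 0 + 0 = 15

There are 15 inversions.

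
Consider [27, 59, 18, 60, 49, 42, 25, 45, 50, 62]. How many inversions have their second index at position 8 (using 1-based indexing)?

The element at index 8 is 45.
Elements before it: 27, 59, 18, 60, 49, 42, 25
Those larger than 45: 59, 60, 49

3 such elements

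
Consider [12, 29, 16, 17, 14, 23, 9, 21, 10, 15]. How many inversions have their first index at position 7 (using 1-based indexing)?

The element at index 7 is 9.
Elements after it: 21, 10, 15
None of them are smaller than 9.

0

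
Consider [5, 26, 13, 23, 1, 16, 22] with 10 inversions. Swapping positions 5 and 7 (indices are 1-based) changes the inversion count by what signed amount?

+3

Positions 5 and 7 hold 1 and 22; after swapping, the array is [5, 26, 13, 23, 22, 16, 1].
Element-by-element contributions:
5 → 1 → 1
26 → 13, 23, 22, 16, 1 → 5
13 → 1 → 1
23 → 22, 16, 1 → 3
22 → 16, 1 → 2
16 → 1 → 1
1 → none → 0
Sum: 1 + 5 + 1 + 3 + 2 + 1 + 0 = 13
Change: 13 − 10 = +3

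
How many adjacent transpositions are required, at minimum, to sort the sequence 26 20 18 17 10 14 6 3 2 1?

Each adjacent swap fixes exactly one inversion, so the minimum swap count equals the number of inversions.
Count inversions — for each element, later elements that are smaller:
26: 20, 18, 17, 10, 14, 6, 3, 2, 1 → 9
20: 18, 17, 10, 14, 6, 3, 2, 1 → 8
18: 17, 10, 14, 6, 3, 2, 1 → 7
17: 10, 14, 6, 3, 2, 1 → 6
10: 6, 3, 2, 1 → 4
14: 6, 3, 2, 1 → 4
6: 3, 2, 1 → 3
3: 2, 1 → 2
2: 1 → 1
1: none → 0
Total inversions: 9 + 8 + 7 + 6 + 4 + 4 + 3 + 2 + 1 + 0 = 44

There are 44 adjacent swaps.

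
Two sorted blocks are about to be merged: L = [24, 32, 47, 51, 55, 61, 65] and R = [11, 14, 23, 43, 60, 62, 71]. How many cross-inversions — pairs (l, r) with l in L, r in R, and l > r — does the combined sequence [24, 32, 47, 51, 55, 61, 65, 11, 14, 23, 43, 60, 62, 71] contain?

29 split inversions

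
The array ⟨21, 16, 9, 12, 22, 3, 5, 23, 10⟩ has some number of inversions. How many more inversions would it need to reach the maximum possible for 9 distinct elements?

16

Maximum inversions for 9 distinct elements is C(9, 2) = 9·8/2 = 36.
Current inversions — for each element, count later smaller elements:
21: 6
16: 5
9: 2
12: 3
22: 3
3: 0
5: 0
23: 1
10: 0
Current total: 6 + 5 + 2 + 3 + 3 + 0 + 0 + 1 + 0 = 20
Shortfall: 36 − 20 = 16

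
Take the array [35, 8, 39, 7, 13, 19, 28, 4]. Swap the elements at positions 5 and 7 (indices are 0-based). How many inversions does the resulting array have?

16

Positions 5 and 7 hold 19 and 4; after swapping, the array is [35, 8, 39, 7, 13, 4, 28, 19].
Count, for each position, how many later elements it exceeds:
35: 6
8: 2
39: 5
7: 1
13: 1
4: 0
28: 1
19: 0
Sum: 6 + 2 + 5 + 1 + 1 + 0 + 1 + 0 = 16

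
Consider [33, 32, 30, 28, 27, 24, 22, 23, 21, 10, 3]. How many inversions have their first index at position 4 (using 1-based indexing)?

The element at index 4 is 28.
Elements after it: 27, 24, 22, 23, 21, 10, 3
Those smaller than 28: 27, 24, 22, 23, 21, 10, 3

7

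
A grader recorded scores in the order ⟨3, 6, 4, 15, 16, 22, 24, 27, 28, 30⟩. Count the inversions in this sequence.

1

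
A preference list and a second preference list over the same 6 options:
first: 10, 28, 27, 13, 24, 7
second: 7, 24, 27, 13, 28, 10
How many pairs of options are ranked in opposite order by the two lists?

14 pairs

Assign each item its position (1..6) in the first ordering, then rewrite the second ordering as that position sequence:
positions: 10→1, 28→2, 27→3, 13→4, 24→5, 7→6
second ordering as positions: [6, 5, 3, 4, 2, 1]
Discordant pairs = inversions in this position sequence.
6: 5, 3, 4, 2, 1 → 5
5: 3, 4, 2, 1 → 4
3: 2, 1 → 2
4: 2, 1 → 2
2: 1 → 1
1: 0
Total: 5 + 4 + 2 + 2 + 1 + 0 = 14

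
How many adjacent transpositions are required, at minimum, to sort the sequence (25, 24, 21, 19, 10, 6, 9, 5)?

Each adjacent swap fixes exactly one inversion, so the minimum swap count equals the number of inversions.
Count inversions — for each element, later elements that are smaller:
25: 24, 21, 19, 10, 6, 9, 5 → 7
24: 21, 19, 10, 6, 9, 5 → 6
21: 19, 10, 6, 9, 5 → 5
19: 10, 6, 9, 5 → 4
10: 6, 9, 5 → 3
6: 5 → 1
9: 5 → 1
5: none → 0
Total inversions: 7 + 6 + 5 + 4 + 3 + 1 + 1 + 0 = 27

27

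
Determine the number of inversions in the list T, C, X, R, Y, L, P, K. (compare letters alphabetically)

17

Sweep left to right; for each value list the smaller values that follow it:
T: 5
C: 0
X: 4
R: 3
Y: 3
L: 1
P: 1
K: 0
Sum: 5 + 0 + 4 + 3 + 3 + 1 + 1 + 0 = 17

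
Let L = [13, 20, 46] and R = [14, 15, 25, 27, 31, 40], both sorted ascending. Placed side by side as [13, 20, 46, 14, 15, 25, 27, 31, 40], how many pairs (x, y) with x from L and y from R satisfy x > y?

Take each right-half value and tally the left-half values above it:
r = 14: 20, 46 → 2
r = 15: 20, 46 → 2
r = 25: 46 → 1
r = 27: 46 → 1
r = 31: 46 → 1
r = 40: 46 → 1
Cross-inversions: 2 + 2 + 1 + 1 + 1 + 1 = 8

8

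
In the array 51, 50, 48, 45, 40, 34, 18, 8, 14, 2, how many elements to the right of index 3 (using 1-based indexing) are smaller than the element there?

7 such elements

The element at index 3 is 48.
Elements after it: 45, 40, 34, 18, 8, 14, 2
Those smaller than 48: 45, 40, 34, 18, 8, 14, 2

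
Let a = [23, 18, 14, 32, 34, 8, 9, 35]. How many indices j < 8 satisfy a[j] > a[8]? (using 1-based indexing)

0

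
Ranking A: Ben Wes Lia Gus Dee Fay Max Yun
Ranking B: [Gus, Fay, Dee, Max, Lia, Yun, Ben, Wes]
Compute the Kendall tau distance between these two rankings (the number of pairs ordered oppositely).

17

Assign each item its position (1..8) in the first ordering, then rewrite the second ordering as that position sequence:
positions: Ben→1, Wes→2, Lia→3, Gus→4, Dee→5, Fay→6, Max→7, Yun→8
second ordering as positions: [4, 6, 5, 7, 3, 8, 1, 2]
Discordant pairs = inversions in this position sequence.
4: 3, 1, 2 → 3
6: 5, 3, 1, 2 → 4
5: 3, 1, 2 → 3
7: 3, 1, 2 → 3
3: 1, 2 → 2
8: 1, 2 → 2
1: 0
2: 0
Total: 3 + 4 + 3 + 3 + 2 + 2 + 0 + 0 = 17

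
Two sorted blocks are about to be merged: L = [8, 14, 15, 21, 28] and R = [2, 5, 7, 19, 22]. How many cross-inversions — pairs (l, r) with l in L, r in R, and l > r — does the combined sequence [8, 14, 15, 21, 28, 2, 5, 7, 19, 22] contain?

Take each right-half value and tally the left-half values above it:
r = 2: 8, 14, 15, 21, 28 → 5
r = 5: 8, 14, 15, 21, 28 → 5
r = 7: 8, 14, 15, 21, 28 → 5
r = 19: 21, 28 → 2
r = 22: 28 → 1
Cross-inversions: 5 + 5 + 5 + 2 + 1 = 18

There are 18 split inversions.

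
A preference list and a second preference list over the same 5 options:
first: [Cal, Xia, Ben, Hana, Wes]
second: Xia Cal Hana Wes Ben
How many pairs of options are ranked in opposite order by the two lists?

Assign each item its position (1..5) in the first ordering, then rewrite the second ordering as that position sequence:
positions: Cal→1, Xia→2, Ben→3, Hana→4, Wes→5
second ordering as positions: [2, 1, 4, 5, 3]
Discordant pairs = inversions in this position sequence.
2: 1 → 1
1: 0
4: 3 → 1
5: 3 → 1
3: 0
Total: 1 + 0 + 1 + 1 + 0 = 3

3 pairs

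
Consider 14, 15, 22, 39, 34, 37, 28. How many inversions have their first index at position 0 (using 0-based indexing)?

The element at index 0 is 14.
Elements after it: 15, 22, 39, 34, 37, 28
None of them are smaller than 14.

0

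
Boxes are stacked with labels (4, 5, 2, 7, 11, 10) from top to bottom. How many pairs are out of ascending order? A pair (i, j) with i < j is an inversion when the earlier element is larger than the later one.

Out-of-order index pairs (1-indexed):
(1,3): 4 > 2
(2,3): 5 > 2
(5,6): 11 > 10
That's 3 pairs.

3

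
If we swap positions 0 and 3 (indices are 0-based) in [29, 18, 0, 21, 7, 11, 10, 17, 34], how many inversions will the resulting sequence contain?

Positions 0 and 3 hold 29 and 21; after swapping, the array is [21, 18, 0, 29, 7, 11, 10, 17, 34].
For each element, count later entries that are smaller:
21: 6
18: 5
0: 0
29: 4
7: 0
11: 1
10: 0
17: 0
34: 0
Sum: 6 + 5 + 0 + 4 + 0 + 1 + 0 + 0 + 0 = 16

There are 16 inversions.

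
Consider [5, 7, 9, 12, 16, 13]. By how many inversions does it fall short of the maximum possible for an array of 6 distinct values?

14

Maximum inversions for 6 distinct elements is C(6, 2) = 6·5/2 = 15.
Current inversions — for each element, count later smaller elements:
5: 0
7: 0
9: 0
12: 0
16: 1
13: 0
Current total: 0 + 0 + 0 + 0 + 1 + 0 = 1
Shortfall: 15 − 1 = 14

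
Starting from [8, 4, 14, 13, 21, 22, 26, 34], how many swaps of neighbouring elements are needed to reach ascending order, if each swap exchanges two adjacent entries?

There are 2 swaps.

The minimum number of adjacent swaps to sort an array equals its inversion count, since every such swap removes exactly one inversion.
Count inversions — for each element, later elements that are smaller:
8: 4 → 1
4: none → 0
14: 13 → 1
13: none → 0
21: none → 0
22: none → 0
26: none → 0
34: none → 0
Total inversions: 1 + 0 + 1 + 0 + 0 + 0 + 0 + 0 = 2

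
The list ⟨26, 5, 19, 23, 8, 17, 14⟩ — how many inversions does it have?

13 out-of-order pairs

For each element, count later entries that are smaller:
26: 6
5: 0
19: 3
23: 3
8: 0
17: 1
14: 0
Sum: 6 + 0 + 3 + 3 + 0 + 1 + 0 = 13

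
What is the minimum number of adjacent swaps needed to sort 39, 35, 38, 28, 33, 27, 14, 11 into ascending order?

The minimum number of adjacent swaps to sort an array equals its inversion count, since every such swap removes exactly one inversion.
Count inversions — for each element, later elements that are smaller:
39: 35, 38, 28, 33, 27, 14, 11 → 7
35: 28, 33, 27, 14, 11 → 5
38: 28, 33, 27, 14, 11 → 5
28: 27, 14, 11 → 3
33: 27, 14, 11 → 3
27: 14, 11 → 2
14: 11 → 1
11: none → 0
Total inversions: 7 + 5 + 5 + 3 + 3 + 2 + 1 + 0 = 26

26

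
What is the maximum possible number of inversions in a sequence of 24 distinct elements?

276

A reversed (strictly descending) arrangement makes every pair an inversion, giving C(24, 2) inversions.
C(24, 2) = 24·23/2 = 276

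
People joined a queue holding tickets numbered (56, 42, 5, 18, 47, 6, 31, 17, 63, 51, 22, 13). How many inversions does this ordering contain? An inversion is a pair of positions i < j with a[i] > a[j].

Sweep left to right; for each value list the smaller values that follow it:
56 → 42, 5, 18, 47, 6, 31, 17, 51, 22, 13 → 10
42 → 5, 18, 6, 31, 17, 22, 13 → 7
5 → none → 0
18 → 6, 17, 13 → 3
47 → 6, 31, 17, 22, 13 → 5
6 → none → 0
31 → 17, 22, 13 → 3
17 → 13 → 1
63 → 51, 22, 13 → 3
51 → 22, 13 → 2
22 → 13 → 1
13 → none → 0
Sum: 10 + 7 + 0 + 3 + 5 + 0 + 3 + 1 + 3 + 2 + 1 + 0 = 35

35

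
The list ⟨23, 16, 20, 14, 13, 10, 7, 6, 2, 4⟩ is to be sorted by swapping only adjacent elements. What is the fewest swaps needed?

43

The minimum number of adjacent swaps to sort an array equals its inversion count, since every such swap removes exactly one inversion.
Count inversions — for each element, later elements that are smaller:
23: 16, 20, 14, 13, 10, 7, 6, 2, 4 → 9
16: 14, 13, 10, 7, 6, 2, 4 → 7
20: 14, 13, 10, 7, 6, 2, 4 → 7
14: 13, 10, 7, 6, 2, 4 → 6
13: 10, 7, 6, 2, 4 → 5
10: 7, 6, 2, 4 → 4
7: 6, 2, 4 → 3
6: 2, 4 → 2
2: none → 0
4: none → 0
Total inversions: 9 + 7 + 7 + 6 + 5 + 4 + 3 + 2 + 0 + 0 = 43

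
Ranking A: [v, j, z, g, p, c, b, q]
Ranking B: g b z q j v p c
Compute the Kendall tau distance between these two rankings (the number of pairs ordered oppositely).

Assign each item its position (1..8) in the first ordering, then rewrite the second ordering as that position sequence:
positions: v→1, j→2, z→3, g→4, p→5, c→6, b→7, q→8
second ordering as positions: [4, 7, 3, 8, 2, 1, 5, 6]
Discordant pairs = inversions in this position sequence.
4: 3, 2, 1 → 3
7: 3, 2, 1, 5, 6 → 5
3: 2, 1 → 2
8: 2, 1, 5, 6 → 4
2: 1 → 1
1: 0
5: 0
6: 0
Total: 3 + 5 + 2 + 4 + 1 + 0 + 0 + 0 = 15

15 discordant pairs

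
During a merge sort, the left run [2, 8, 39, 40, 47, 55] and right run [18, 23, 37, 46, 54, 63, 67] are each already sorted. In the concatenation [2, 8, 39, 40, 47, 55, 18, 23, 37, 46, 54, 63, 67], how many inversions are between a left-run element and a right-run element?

Take each right-half value and tally the left-half values above it:
r = 18: 39, 40, 47, 55 → 4
r = 23: 39, 40, 47, 55 → 4
r = 37: 39, 40, 47, 55 → 4
r = 46: 47, 55 → 2
r = 54: 55 → 1
r = 63: none → 0
r = 67: none → 0
Cross-inversions: 4 + 4 + 4 + 2 + 1 + 0 + 0 = 15

15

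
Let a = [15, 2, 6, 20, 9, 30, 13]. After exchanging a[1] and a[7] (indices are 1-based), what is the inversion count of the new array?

Positions 1 and 7 hold 15 and 13; after swapping, the array is [13, 2, 6, 20, 9, 30, 15].
For each element, count later entries that are smaller:
13: 3
2: 0
6: 0
20: 2
9: 0
30: 1
15: 0
Sum: 3 + 0 + 0 + 2 + 0 + 1 + 0 = 6

6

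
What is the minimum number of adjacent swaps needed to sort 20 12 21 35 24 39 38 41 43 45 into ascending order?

Minimum adjacent swaps = number of inversions (each swap of adjacent out-of-order elements removes one inversion and no swap can remove more).
Count inversions — for each element, later elements that are smaller:
20: 12 → 1
12: none → 0
21: none → 0
35: 24 → 1
24: none → 0
39: 38 → 1
38: none → 0
41: none → 0
43: none → 0
45: none → 0
Total inversions: 1 + 0 + 0 + 1 + 0 + 1 + 0 + 0 + 0 + 0 = 3

3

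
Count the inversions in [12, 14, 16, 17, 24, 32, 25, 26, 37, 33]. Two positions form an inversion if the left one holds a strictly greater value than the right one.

Count, for each position, how many later elements it exceeds:
12 → none → 0
14 → none → 0
16 → none → 0
17 → none → 0
24 → none → 0
32 → 25, 26 → 2
25 → none → 0
26 → none → 0
37 → 33 → 1
33 → none → 0
Sum: 0 + 0 + 0 + 0 + 0 + 2 + 0 + 0 + 1 + 0 = 3

3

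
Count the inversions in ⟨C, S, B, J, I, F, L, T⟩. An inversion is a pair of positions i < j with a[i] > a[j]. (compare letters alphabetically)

For each element, count later entries that are smaller:
C → B → 1
S → B, J, I, F, L → 5
B → none → 0
J → I, F → 2
I → F → 1
F → none → 0
L → none → 0
T → none → 0
Sum: 1 + 5 + 0 + 2 + 1 + 0 + 0 + 0 = 9

There are 9 inversions.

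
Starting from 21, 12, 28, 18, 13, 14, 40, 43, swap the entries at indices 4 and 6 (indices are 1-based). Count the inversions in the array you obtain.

Inversions: 8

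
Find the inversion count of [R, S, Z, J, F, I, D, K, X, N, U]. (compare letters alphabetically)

27 inversions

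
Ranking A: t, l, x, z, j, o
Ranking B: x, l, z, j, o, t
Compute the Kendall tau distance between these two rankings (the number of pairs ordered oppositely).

Assign each item its position (1..6) in the first ordering, then rewrite the second ordering as that position sequence:
positions: t→1, l→2, x→3, z→4, j→5, o→6
second ordering as positions: [3, 2, 4, 5, 6, 1]
Discordant pairs = inversions in this position sequence.
3: 2, 1 → 2
2: 1 → 1
4: 1 → 1
5: 1 → 1
6: 1 → 1
1: 0
Total: 2 + 1 + 1 + 1 + 1 + 0 = 6

6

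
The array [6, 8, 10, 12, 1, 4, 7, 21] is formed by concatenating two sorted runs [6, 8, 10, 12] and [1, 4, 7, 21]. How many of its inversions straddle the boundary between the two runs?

11

Count, for every r in R, how many entries of L exceed r:
r = 1: 6, 8, 10, 12 → 4
r = 4: 6, 8, 10, 12 → 4
r = 7: 8, 10, 12 → 3
r = 21: none → 0
Cross-inversions: 4 + 4 + 3 + 0 = 11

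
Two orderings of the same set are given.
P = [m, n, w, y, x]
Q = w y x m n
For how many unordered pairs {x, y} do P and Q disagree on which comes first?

Assign each item its position (1..5) in the first ordering, then rewrite the second ordering as that position sequence:
positions: m→1, n→2, w→3, y→4, x→5
second ordering as positions: [3, 4, 5, 1, 2]
Discordant pairs = inversions in this position sequence.
3: 1, 2 → 2
4: 1, 2 → 2
5: 1, 2 → 2
1: 0
2: 0
Total: 2 + 2 + 2 + 0 + 0 = 6

6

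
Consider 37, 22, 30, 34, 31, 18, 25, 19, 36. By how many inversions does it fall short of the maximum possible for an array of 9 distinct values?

15

Maximum inversions for 9 distinct elements is C(9, 2) = 9·8/2 = 36.
Current inversions — for each element, count later smaller elements:
37: 8
22: 2
30: 3
34: 4
31: 3
18: 0
25: 1
19: 0
36: 0
Current total: 8 + 2 + 3 + 4 + 3 + 0 + 1 + 0 + 0 = 21
Shortfall: 36 − 21 = 15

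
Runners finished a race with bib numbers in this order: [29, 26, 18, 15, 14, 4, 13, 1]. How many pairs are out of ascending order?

Sweep left to right; for each value list the smaller values that follow it:
29: 7
26: 6
18: 5
15: 4
14: 3
4: 1
13: 1
1: 0
Sum: 7 + 6 + 5 + 4 + 3 + 1 + 1 + 0 = 27

27 inversions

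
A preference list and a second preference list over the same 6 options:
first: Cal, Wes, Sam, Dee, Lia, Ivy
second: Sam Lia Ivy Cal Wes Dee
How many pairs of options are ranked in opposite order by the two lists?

8 pairs

Assign each item its position (1..6) in the first ordering, then rewrite the second ordering as that position sequence:
positions: Cal→1, Wes→2, Sam→3, Dee→4, Lia→5, Ivy→6
second ordering as positions: [3, 5, 6, 1, 2, 4]
Discordant pairs = inversions in this position sequence.
3: 1, 2 → 2
5: 1, 2, 4 → 3
6: 1, 2, 4 → 3
1: 0
2: 0
4: 0
Total: 2 + 3 + 3 + 0 + 0 + 0 = 8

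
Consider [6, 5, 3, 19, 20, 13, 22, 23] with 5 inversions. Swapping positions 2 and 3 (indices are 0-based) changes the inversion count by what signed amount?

Positions 2 and 3 hold 3 and 19; after swapping, the array is [6, 5, 19, 3, 20, 13, 22, 23].
For each element, count later entries that are smaller:
6: 2
5: 1
19: 2
3: 0
20: 1
13: 0
22: 0
23: 0
Sum: 2 + 1 + 2 + 0 + 1 + 0 + 0 + 0 = 6
Change: 6 − 5 = +1

+1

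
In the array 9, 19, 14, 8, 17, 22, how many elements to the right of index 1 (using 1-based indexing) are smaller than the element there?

The element at index 1 is 9.
Elements after it: 19, 14, 8, 17, 22
Those smaller than 9: 8

1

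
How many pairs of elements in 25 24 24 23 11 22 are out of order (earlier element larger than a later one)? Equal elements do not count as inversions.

For each element, count later entries that are smaller:
25: 5
24: 3
24: 3
23: 2
11: 0
22: 0
Sum: 5 + 3 + 3 + 2 + 0 + 0 = 13

13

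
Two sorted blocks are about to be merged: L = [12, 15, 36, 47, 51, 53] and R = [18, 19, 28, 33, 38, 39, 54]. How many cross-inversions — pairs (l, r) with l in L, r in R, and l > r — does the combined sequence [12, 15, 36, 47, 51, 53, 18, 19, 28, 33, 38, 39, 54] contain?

22

Count, for every r in R, how many entries of L exceed r:
r = 18: 36, 47, 51, 53 → 4
r = 19: 36, 47, 51, 53 → 4
r = 28: 36, 47, 51, 53 → 4
r = 33: 36, 47, 51, 53 → 4
r = 38: 47, 51, 53 → 3
r = 39: 47, 51, 53 → 3
r = 54: none → 0
Cross-inversions: 4 + 4 + 4 + 4 + 3 + 3 + 0 = 22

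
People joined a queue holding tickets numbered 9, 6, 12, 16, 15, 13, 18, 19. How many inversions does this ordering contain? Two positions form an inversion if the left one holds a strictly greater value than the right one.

Element-by-element contributions:
9 → 6 → 1
6 → none → 0
12 → none → 0
16 → 15, 13 → 2
15 → 13 → 1
13 → none → 0
18 → none → 0
19 → none → 0
Sum: 1 + 0 + 0 + 2 + 1 + 0 + 0 + 0 = 4

4 inversions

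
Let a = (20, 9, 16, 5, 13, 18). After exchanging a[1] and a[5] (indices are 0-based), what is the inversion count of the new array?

Positions 1 and 5 hold 9 and 18; after swapping, the array is [20, 18, 16, 5, 13, 9].
Count, for each position, how many later elements it exceeds:
20 → 18, 16, 5, 13, 9 → 5
18 → 16, 5, 13, 9 → 4
16 → 5, 13, 9 → 3
5 → none → 0
13 → 9 → 1
9 → none → 0
Sum: 5 + 4 + 3 + 0 + 1 + 0 = 13

13 inversions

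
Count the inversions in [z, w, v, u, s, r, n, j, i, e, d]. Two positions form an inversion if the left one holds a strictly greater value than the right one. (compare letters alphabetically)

55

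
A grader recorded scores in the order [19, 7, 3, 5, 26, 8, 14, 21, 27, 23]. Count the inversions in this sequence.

Sweep left to right; for each value list the smaller values that follow it:
19 → 7, 3, 5, 8, 14 → 5
7 → 3, 5 → 2
3 → none → 0
5 → none → 0
26 → 8, 14, 21, 23 → 4
8 → none → 0
14 → none → 0
21 → none → 0
27 → 23 → 1
23 → none → 0
Sum: 5 + 2 + 0 + 0 + 4 + 0 + 0 + 0 + 1 + 0 = 12

12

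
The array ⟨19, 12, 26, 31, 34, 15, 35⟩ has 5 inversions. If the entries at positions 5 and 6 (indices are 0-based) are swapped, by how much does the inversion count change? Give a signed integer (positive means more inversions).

+1

Positions 5 and 6 hold 15 and 35; after swapping, the array is [19, 12, 26, 31, 34, 35, 15].
For each element, count later entries that are smaller:
19 → 12, 15 → 2
12 → none → 0
26 → 15 → 1
31 → 15 → 1
34 → 15 → 1
35 → 15 → 1
15 → none → 0
Sum: 2 + 0 + 1 + 1 + 1 + 1 + 0 = 6
Change: 6 − 5 = +1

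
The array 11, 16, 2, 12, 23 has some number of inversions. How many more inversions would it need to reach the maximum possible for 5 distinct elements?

7

Maximum inversions for 5 distinct elements is C(5, 2) = 5·4/2 = 10.
Current inversions — for each element, count later smaller elements:
11: 1
16: 2
2: 0
12: 0
23: 0
Current total: 1 + 2 + 0 + 0 + 0 = 3
Shortfall: 10 − 3 = 7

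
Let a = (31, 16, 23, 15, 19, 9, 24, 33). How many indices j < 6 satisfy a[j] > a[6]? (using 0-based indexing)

The element at index 6 is 24.
Elements before it: 31, 16, 23, 15, 19, 9
Those larger than 24: 31

1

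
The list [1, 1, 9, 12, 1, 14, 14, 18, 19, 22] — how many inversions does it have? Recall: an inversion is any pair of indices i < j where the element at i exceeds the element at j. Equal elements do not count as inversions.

There are 2 out-of-order pairs.

Element-by-element contributions:
1: 0
1: 0
9: 1
12: 1
1: 0
14: 0
14: 0
18: 0
19: 0
22: 0
Sum: 0 + 0 + 1 + 1 + 0 + 0 + 0 + 0 + 0 + 0 = 2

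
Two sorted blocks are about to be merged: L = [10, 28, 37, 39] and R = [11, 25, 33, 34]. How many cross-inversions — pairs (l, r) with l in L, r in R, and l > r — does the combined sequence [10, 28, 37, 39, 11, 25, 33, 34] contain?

10

For each element r of the right run, count left-run elements greater than r:
r = 11: 28, 37, 39 → 3
r = 25: 28, 37, 39 → 3
r = 33: 37, 39 → 2
r = 34: 37, 39 → 2
Cross-inversions: 3 + 3 + 2 + 2 = 10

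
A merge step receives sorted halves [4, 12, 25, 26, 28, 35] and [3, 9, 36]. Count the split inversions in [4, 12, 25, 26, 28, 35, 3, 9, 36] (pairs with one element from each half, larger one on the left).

11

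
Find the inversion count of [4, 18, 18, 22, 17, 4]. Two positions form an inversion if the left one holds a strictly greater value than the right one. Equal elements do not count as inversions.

7 inversions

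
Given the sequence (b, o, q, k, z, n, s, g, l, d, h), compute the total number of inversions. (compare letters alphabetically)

Element-by-element contributions:
b: 0
o: 6
q: 6
k: 3
z: 6
n: 4
s: 4
g: 1
l: 2
d: 0
h: 0
Sum: 0 + 6 + 6 + 3 + 6 + 4 + 4 + 1 + 2 + 0 + 0 = 32

32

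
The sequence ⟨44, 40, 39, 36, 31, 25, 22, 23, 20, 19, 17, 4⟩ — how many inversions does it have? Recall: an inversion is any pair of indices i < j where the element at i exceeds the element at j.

65 inversions

Sweep left to right; for each value list the smaller values that follow it:
44 → 40, 39, 36, 31, 25, 22, 23, 20, 19, 17, 4 → 11
40 → 39, 36, 31, 25, 22, 23, 20, 19, 17, 4 → 10
39 → 36, 31, 25, 22, 23, 20, 19, 17, 4 → 9
36 → 31, 25, 22, 23, 20, 19, 17, 4 → 8
31 → 25, 22, 23, 20, 19, 17, 4 → 7
25 → 22, 23, 20, 19, 17, 4 → 6
22 → 20, 19, 17, 4 → 4
23 → 20, 19, 17, 4 → 4
20 → 19, 17, 4 → 3
19 → 17, 4 → 2
17 → 4 → 1
4 → none → 0
Sum: 11 + 10 + 9 + 8 + 7 + 6 + 4 + 4 + 3 + 2 + 1 + 0 = 65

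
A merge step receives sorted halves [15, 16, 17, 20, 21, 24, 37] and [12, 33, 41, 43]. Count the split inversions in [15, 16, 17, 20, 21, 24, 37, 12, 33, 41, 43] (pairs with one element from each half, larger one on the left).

8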